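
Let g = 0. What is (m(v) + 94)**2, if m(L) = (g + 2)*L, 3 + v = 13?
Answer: 12996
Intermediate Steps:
v = 10 (v = -3 + 13 = 10)
m(L) = 2*L (m(L) = (0 + 2)*L = 2*L)
(m(v) + 94)**2 = (2*10 + 94)**2 = (20 + 94)**2 = 114**2 = 12996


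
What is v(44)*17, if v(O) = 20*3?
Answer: 1020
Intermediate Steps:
v(O) = 60
v(44)*17 = 60*17 = 1020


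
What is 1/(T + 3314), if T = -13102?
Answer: -1/9788 ≈ -0.00010217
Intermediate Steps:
1/(T + 3314) = 1/(-13102 + 3314) = 1/(-9788) = -1/9788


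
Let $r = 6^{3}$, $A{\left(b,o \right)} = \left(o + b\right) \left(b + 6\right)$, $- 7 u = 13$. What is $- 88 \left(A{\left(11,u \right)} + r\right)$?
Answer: $- \frac{228800}{7} \approx -32686.0$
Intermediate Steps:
$u = - \frac{13}{7}$ ($u = \left(- \frac{1}{7}\right) 13 = - \frac{13}{7} \approx -1.8571$)
$A{\left(b,o \right)} = \left(6 + b\right) \left(b + o\right)$ ($A{\left(b,o \right)} = \left(b + o\right) \left(6 + b\right) = \left(6 + b\right) \left(b + o\right)$)
$r = 216$
$- 88 \left(A{\left(11,u \right)} + r\right) = - 88 \left(\left(11^{2} + 6 \cdot 11 + 6 \left(- \frac{13}{7}\right) + 11 \left(- \frac{13}{7}\right)\right) + 216\right) = - 88 \left(\left(121 + 66 - \frac{78}{7} - \frac{143}{7}\right) + 216\right) = - 88 \left(\frac{1088}{7} + 216\right) = \left(-88\right) \frac{2600}{7} = - \frac{228800}{7}$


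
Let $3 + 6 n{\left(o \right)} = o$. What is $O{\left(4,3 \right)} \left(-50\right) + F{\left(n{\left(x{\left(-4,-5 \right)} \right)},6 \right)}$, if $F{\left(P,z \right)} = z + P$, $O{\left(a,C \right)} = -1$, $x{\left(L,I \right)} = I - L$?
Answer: $\frac{166}{3} \approx 55.333$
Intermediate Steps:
$n{\left(o \right)} = - \frac{1}{2} + \frac{o}{6}$
$F{\left(P,z \right)} = P + z$
$O{\left(4,3 \right)} \left(-50\right) + F{\left(n{\left(x{\left(-4,-5 \right)} \right)},6 \right)} = \left(-1\right) \left(-50\right) + \left(\left(- \frac{1}{2} + \frac{-5 - -4}{6}\right) + 6\right) = 50 + \left(\left(- \frac{1}{2} + \frac{-5 + 4}{6}\right) + 6\right) = 50 + \left(\left(- \frac{1}{2} + \frac{1}{6} \left(-1\right)\right) + 6\right) = 50 + \left(\left(- \frac{1}{2} - \frac{1}{6}\right) + 6\right) = 50 + \left(- \frac{2}{3} + 6\right) = 50 + \frac{16}{3} = \frac{166}{3}$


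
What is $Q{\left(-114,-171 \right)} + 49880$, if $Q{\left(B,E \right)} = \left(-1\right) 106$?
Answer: $49774$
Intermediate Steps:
$Q{\left(B,E \right)} = -106$
$Q{\left(-114,-171 \right)} + 49880 = -106 + 49880 = 49774$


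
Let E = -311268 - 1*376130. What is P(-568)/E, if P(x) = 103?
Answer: -103/687398 ≈ -0.00014984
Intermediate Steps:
E = -687398 (E = -311268 - 376130 = -687398)
P(-568)/E = 103/(-687398) = 103*(-1/687398) = -103/687398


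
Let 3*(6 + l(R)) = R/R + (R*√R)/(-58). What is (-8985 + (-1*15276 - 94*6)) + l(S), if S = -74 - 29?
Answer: -74492/3 + 103*I*√103/174 ≈ -24831.0 + 6.0077*I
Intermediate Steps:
S = -103
l(R) = -17/3 - R^(3/2)/174 (l(R) = -6 + (R/R + (R*√R)/(-58))/3 = -6 + (1 + R^(3/2)*(-1/58))/3 = -6 + (1 - R^(3/2)/58)/3 = -6 + (⅓ - R^(3/2)/174) = -17/3 - R^(3/2)/174)
(-8985 + (-1*15276 - 94*6)) + l(S) = (-8985 + (-1*15276 - 94*6)) + (-17/3 - (-103)*I*√103/174) = (-8985 + (-15276 - 564)) + (-17/3 - (-103)*I*√103/174) = (-8985 - 15840) + (-17/3 + 103*I*√103/174) = -24825 + (-17/3 + 103*I*√103/174) = -74492/3 + 103*I*√103/174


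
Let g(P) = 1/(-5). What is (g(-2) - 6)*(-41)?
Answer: 1271/5 ≈ 254.20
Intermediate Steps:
g(P) = -⅕
(g(-2) - 6)*(-41) = (-⅕ - 6)*(-41) = -31/5*(-41) = 1271/5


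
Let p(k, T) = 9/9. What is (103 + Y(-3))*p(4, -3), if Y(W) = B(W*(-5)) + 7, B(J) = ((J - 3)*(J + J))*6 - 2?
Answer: 2268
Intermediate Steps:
B(J) = -2 + 12*J*(-3 + J) (B(J) = ((-3 + J)*(2*J))*6 - 2 = (2*J*(-3 + J))*6 - 2 = 12*J*(-3 + J) - 2 = -2 + 12*J*(-3 + J))
Y(W) = 5 + 180*W + 300*W² (Y(W) = (-2 - 36*W*(-5) + 12*(W*(-5))²) + 7 = (-2 - (-180)*W + 12*(-5*W)²) + 7 = (-2 + 180*W + 12*(25*W²)) + 7 = (-2 + 180*W + 300*W²) + 7 = 5 + 180*W + 300*W²)
p(k, T) = 1 (p(k, T) = 9*(⅑) = 1)
(103 + Y(-3))*p(4, -3) = (103 + (5 + 180*(-3) + 300*(-3)²))*1 = (103 + (5 - 540 + 300*9))*1 = (103 + (5 - 540 + 2700))*1 = (103 + 2165)*1 = 2268*1 = 2268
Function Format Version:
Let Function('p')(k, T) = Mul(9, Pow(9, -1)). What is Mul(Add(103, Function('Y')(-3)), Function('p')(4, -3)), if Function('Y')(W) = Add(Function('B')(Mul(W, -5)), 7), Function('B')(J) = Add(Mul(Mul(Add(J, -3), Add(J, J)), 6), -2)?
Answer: 2268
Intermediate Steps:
Function('B')(J) = Add(-2, Mul(12, J, Add(-3, J))) (Function('B')(J) = Add(Mul(Mul(Add(-3, J), Mul(2, J)), 6), -2) = Add(Mul(Mul(2, J, Add(-3, J)), 6), -2) = Add(Mul(12, J, Add(-3, J)), -2) = Add(-2, Mul(12, J, Add(-3, J))))
Function('Y')(W) = Add(5, Mul(180, W), Mul(300, Pow(W, 2))) (Function('Y')(W) = Add(Add(-2, Mul(-36, Mul(W, -5)), Mul(12, Pow(Mul(W, -5), 2))), 7) = Add(Add(-2, Mul(-36, Mul(-5, W)), Mul(12, Pow(Mul(-5, W), 2))), 7) = Add(Add(-2, Mul(180, W), Mul(12, Mul(25, Pow(W, 2)))), 7) = Add(Add(-2, Mul(180, W), Mul(300, Pow(W, 2))), 7) = Add(5, Mul(180, W), Mul(300, Pow(W, 2))))
Function('p')(k, T) = 1 (Function('p')(k, T) = Mul(9, Rational(1, 9)) = 1)
Mul(Add(103, Function('Y')(-3)), Function('p')(4, -3)) = Mul(Add(103, Add(5, Mul(180, -3), Mul(300, Pow(-3, 2)))), 1) = Mul(Add(103, Add(5, -540, Mul(300, 9))), 1) = Mul(Add(103, Add(5, -540, 2700)), 1) = Mul(Add(103, 2165), 1) = Mul(2268, 1) = 2268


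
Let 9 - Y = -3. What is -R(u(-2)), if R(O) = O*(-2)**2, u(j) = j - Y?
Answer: 56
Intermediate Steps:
Y = 12 (Y = 9 - 1*(-3) = 9 + 3 = 12)
u(j) = -12 + j (u(j) = j - 1*12 = j - 12 = -12 + j)
R(O) = 4*O (R(O) = O*4 = 4*O)
-R(u(-2)) = -4*(-12 - 2) = -4*(-14) = -1*(-56) = 56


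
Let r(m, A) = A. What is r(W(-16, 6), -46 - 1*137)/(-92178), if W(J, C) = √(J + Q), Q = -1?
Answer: 61/30726 ≈ 0.0019853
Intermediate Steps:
W(J, C) = √(-1 + J) (W(J, C) = √(J - 1) = √(-1 + J))
r(W(-16, 6), -46 - 1*137)/(-92178) = (-46 - 1*137)/(-92178) = (-46 - 137)*(-1/92178) = -183*(-1/92178) = 61/30726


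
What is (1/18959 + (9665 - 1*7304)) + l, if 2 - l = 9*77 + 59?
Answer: 30542950/18959 ≈ 1611.0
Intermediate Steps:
l = -750 (l = 2 - (9*77 + 59) = 2 - (693 + 59) = 2 - 1*752 = 2 - 752 = -750)
(1/18959 + (9665 - 1*7304)) + l = (1/18959 + (9665 - 1*7304)) - 750 = (1/18959 + (9665 - 7304)) - 750 = (1/18959 + 2361) - 750 = 44762200/18959 - 750 = 30542950/18959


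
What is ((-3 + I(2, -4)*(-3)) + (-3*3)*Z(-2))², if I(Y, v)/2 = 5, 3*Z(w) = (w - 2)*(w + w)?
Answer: 6561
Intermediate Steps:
Z(w) = 2*w*(-2 + w)/3 (Z(w) = ((w - 2)*(w + w))/3 = ((-2 + w)*(2*w))/3 = (2*w*(-2 + w))/3 = 2*w*(-2 + w)/3)
I(Y, v) = 10 (I(Y, v) = 2*5 = 10)
((-3 + I(2, -4)*(-3)) + (-3*3)*Z(-2))² = ((-3 + 10*(-3)) + (-3*3)*((⅔)*(-2)*(-2 - 2)))² = ((-3 - 30) - 6*(-2)*(-4))² = (-33 - 9*16/3)² = (-33 - 48)² = (-81)² = 6561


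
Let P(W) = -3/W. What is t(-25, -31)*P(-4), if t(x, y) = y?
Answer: -93/4 ≈ -23.250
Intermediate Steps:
t(-25, -31)*P(-4) = -(-93)/(-4) = -(-93)*(-1)/4 = -31*3/4 = -93/4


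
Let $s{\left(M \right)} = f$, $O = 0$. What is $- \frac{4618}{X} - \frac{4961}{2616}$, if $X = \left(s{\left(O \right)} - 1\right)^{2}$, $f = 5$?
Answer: $- \frac{190001}{654} \approx -290.52$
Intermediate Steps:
$s{\left(M \right)} = 5$
$X = 16$ ($X = \left(5 - 1\right)^{2} = 4^{2} = 16$)
$- \frac{4618}{X} - \frac{4961}{2616} = - \frac{4618}{16} - \frac{4961}{2616} = \left(-4618\right) \frac{1}{16} - \frac{4961}{2616} = - \frac{2309}{8} - \frac{4961}{2616} = - \frac{190001}{654}$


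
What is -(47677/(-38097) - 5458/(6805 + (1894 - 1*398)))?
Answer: 201233401/105414399 ≈ 1.9090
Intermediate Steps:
-(47677/(-38097) - 5458/(6805 + (1894 - 1*398))) = -(47677*(-1/38097) - 5458/(6805 + (1894 - 398))) = -(-47677/38097 - 5458/(6805 + 1496)) = -(-47677/38097 - 5458/8301) = -1*(-201233401/105414399) = 201233401/105414399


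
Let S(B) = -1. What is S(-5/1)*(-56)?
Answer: 56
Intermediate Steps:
S(-5/1)*(-56) = -1*(-56) = 56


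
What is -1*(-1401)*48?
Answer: 67248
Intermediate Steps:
-1*(-1401)*48 = 1401*48 = 67248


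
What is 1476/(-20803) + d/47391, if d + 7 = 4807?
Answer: 9968428/328624991 ≈ 0.030334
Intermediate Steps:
d = 4800 (d = -7 + 4807 = 4800)
1476/(-20803) + d/47391 = 1476/(-20803) + 4800/47391 = 1476*(-1/20803) + 4800*(1/47391) = -1476/20803 + 1600/15797 = 9968428/328624991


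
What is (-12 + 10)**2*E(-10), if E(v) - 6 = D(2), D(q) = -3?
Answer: 12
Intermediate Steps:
E(v) = 3 (E(v) = 6 - 3 = 3)
(-12 + 10)**2*E(-10) = (-12 + 10)**2*3 = (-2)**2*3 = 4*3 = 12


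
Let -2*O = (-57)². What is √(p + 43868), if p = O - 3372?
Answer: √155486/2 ≈ 197.16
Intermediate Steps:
O = -3249/2 (O = -½*(-57)² = -½*3249 = -3249/2 ≈ -1624.5)
p = -9993/2 (p = -3249/2 - 3372 = -9993/2 ≈ -4996.5)
√(p + 43868) = √(-9993/2 + 43868) = √(77743/2) = √155486/2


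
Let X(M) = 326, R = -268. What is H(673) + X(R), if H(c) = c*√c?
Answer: 326 + 673*√673 ≈ 17785.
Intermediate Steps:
H(c) = c^(3/2)
H(673) + X(R) = 673^(3/2) + 326 = 673*√673 + 326 = 326 + 673*√673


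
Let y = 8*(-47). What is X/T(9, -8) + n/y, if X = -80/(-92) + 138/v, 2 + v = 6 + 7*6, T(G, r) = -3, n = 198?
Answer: -23563/12972 ≈ -1.8165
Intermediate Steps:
y = -376
v = 46 (v = -2 + (6 + 7*6) = -2 + (6 + 42) = -2 + 48 = 46)
X = 89/23 (X = -80/(-92) + 138/46 = -80*(-1/92) + 138*(1/46) = 20/23 + 3 = 89/23 ≈ 3.8696)
X/T(9, -8) + n/y = (89/23)/(-3) + 198/(-376) = (89/23)*(-⅓) + 198*(-1/376) = -89/69 - 99/188 = -23563/12972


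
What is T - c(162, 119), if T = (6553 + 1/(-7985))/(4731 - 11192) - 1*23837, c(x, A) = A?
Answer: -1235968357964/51591085 ≈ -23957.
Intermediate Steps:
T = -1229829018849/51591085 (T = (6553 - 1/7985)/(-6461) - 23837 = (52325704/7985)*(-1/6461) - 23837 = -52325704/51591085 - 23837 = -1229829018849/51591085 ≈ -23838.)
T - c(162, 119) = -1229829018849/51591085 - 1*119 = -1229829018849/51591085 - 119 = -1235968357964/51591085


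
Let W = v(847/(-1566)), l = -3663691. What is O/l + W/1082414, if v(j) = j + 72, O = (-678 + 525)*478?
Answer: 124376527076771/6210177253495884 ≈ 0.020028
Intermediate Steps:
O = -73134 (O = -153*478 = -73134)
v(j) = 72 + j
W = 111905/1566 (W = 72 + 847/(-1566) = 72 + 847*(-1/1566) = 72 - 847/1566 = 111905/1566 ≈ 71.459)
O/l + W/1082414 = -73134/(-3663691) + (111905/1566)/1082414 = -73134*(-1/3663691) + (111905/1566)*(1/1082414) = 73134/3663691 + 111905/1695060324 = 124376527076771/6210177253495884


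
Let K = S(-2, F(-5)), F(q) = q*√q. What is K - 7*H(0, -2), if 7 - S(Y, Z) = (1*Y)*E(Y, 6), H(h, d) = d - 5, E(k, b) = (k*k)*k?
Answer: 40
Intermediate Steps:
F(q) = q^(3/2)
E(k, b) = k³ (E(k, b) = k²*k = k³)
H(h, d) = -5 + d
S(Y, Z) = 7 - Y⁴ (S(Y, Z) = 7 - 1*Y*Y³ = 7 - Y*Y³ = 7 - Y⁴)
K = -9 (K = 7 - 1*(-2)⁴ = 7 - 1*16 = 7 - 16 = -9)
K - 7*H(0, -2) = -9 - 7*(-5 - 2) = -9 - 7*(-7) = -9 + 49 = 40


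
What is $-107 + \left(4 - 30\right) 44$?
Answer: $-1251$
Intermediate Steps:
$-107 + \left(4 - 30\right) 44 = -107 - 1144 = -1251$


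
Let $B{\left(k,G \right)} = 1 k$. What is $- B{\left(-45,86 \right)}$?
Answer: $45$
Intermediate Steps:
$B{\left(k,G \right)} = k$
$- B{\left(-45,86 \right)} = \left(-1\right) \left(-45\right) = 45$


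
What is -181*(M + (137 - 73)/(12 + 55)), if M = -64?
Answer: 764544/67 ≈ 11411.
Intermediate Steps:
-181*(M + (137 - 73)/(12 + 55)) = -181*(-64 + (137 - 73)/(12 + 55)) = -181*(-64 + 64/67) = -181*(-4224/67) = 764544/67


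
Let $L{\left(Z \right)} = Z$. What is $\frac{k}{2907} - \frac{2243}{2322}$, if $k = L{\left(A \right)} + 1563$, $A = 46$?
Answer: $- \frac{309367}{750006} \approx -0.41249$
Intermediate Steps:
$k = 1609$ ($k = 46 + 1563 = 1609$)
$\frac{k}{2907} - \frac{2243}{2322} = \frac{1609}{2907} - \frac{2243}{2322} = - \frac{309367}{750006}$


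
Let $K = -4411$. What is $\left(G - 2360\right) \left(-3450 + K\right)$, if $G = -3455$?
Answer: $45711715$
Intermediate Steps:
$\left(G - 2360\right) \left(-3450 + K\right) = \left(-3455 - 2360\right) \left(-3450 - 4411\right) = \left(-5815\right) \left(-7861\right) = 45711715$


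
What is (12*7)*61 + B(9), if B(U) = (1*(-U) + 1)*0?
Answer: 5124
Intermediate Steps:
B(U) = 0 (B(U) = (-U + 1)*0 = (1 - U)*0 = 0)
(12*7)*61 + B(9) = (12*7)*61 + 0 = 84*61 + 0 = 5124 + 0 = 5124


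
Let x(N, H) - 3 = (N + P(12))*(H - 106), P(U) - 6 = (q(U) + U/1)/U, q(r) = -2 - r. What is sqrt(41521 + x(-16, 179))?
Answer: sqrt(1468146)/6 ≈ 201.95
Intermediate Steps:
P(U) = 6 - 2/U (P(U) = 6 + ((-2 - U) + U/1)/U = 6 + ((-2 - U) + U*1)/U = 6 + ((-2 - U) + U)/U = 6 - 2/U)
x(N, H) = 3 + (-106 + H)*(35/6 + N) (x(N, H) = 3 + (N + (6 - 2/12))*(H - 106) = 3 + (N + (6 - 2*1/12))*(-106 + H) = 3 + (N + (6 - 1/6))*(-106 + H) = 3 + (N + 35/6)*(-106 + H) = 3 + (35/6 + N)*(-106 + H) = 3 + (-106 + H)*(35/6 + N))
sqrt(41521 + x(-16, 179)) = sqrt(41521 + (-1846/3 - 106*(-16) + (35/6)*179 + 179*(-16))) = sqrt(41521 + (-1846/3 + 1696 + 6265/6 - 2864)) = sqrt(41521 - 4435/6) = sqrt(244691/6) = sqrt(1468146)/6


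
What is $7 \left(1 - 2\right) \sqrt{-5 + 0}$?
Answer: $- 7 i \sqrt{5} \approx - 15.652 i$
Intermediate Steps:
$7 \left(1 - 2\right) \sqrt{-5 + 0} = 7 \left(1 - 2\right) \sqrt{-5} = 7 \left(-1\right) i \sqrt{5} = - 7 i \sqrt{5}$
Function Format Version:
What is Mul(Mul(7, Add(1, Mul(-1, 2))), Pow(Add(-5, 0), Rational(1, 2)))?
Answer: Mul(-7, I, Pow(5, Rational(1, 2))) ≈ Mul(-15.652, I)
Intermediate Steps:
Mul(Mul(7, Add(1, Mul(-1, 2))), Pow(Add(-5, 0), Rational(1, 2))) = Mul(Mul(7, Add(1, -2)), Pow(-5, Rational(1, 2))) = Mul(Mul(7, -1), Mul(I, Pow(5, Rational(1, 2)))) = Mul(-7, Mul(I, Pow(5, Rational(1, 2)))) = Mul(-7, I, Pow(5, Rational(1, 2)))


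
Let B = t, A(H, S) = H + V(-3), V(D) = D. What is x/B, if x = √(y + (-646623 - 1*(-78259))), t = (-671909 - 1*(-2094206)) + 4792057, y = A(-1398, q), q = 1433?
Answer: I*√569765/6214354 ≈ 0.00012147*I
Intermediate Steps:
A(H, S) = -3 + H (A(H, S) = H - 3 = -3 + H)
y = -1401 (y = -3 - 1398 = -1401)
t = 6214354 (t = (-671909 + 2094206) + 4792057 = 1422297 + 4792057 = 6214354)
x = I*√569765 (x = √(-1401 + (-646623 - 1*(-78259))) = √(-1401 + (-646623 + 78259)) = √(-1401 - 568364) = √(-569765) = I*√569765 ≈ 754.83*I)
B = 6214354
x/B = (I*√569765)/6214354 = (I*√569765)*(1/6214354) = I*√569765/6214354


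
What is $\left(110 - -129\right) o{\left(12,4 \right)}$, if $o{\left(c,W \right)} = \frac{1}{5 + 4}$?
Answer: $\frac{239}{9} \approx 26.556$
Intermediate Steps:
$o{\left(c,W \right)} = \frac{1}{9}$
$\left(110 - -129\right) o{\left(12,4 \right)} = \left(110 - -129\right) \frac{1}{9} = \left(110 + 129\right) \frac{1}{9} = 239 \cdot \frac{1}{9} = \frac{239}{9}$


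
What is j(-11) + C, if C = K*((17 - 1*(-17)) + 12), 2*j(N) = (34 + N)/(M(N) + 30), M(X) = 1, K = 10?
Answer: 28543/62 ≈ 460.37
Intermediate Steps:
j(N) = 17/31 + N/62 (j(N) = ((34 + N)/(1 + 30))/2 = ((34 + N)/31)/2 = ((34 + N)*(1/31))/2 = (34/31 + N/31)/2 = 17/31 + N/62)
C = 460 (C = 10*((17 - 1*(-17)) + 12) = 10*((17 + 17) + 12) = 10*(34 + 12) = 10*46 = 460)
j(-11) + C = (17/31 + (1/62)*(-11)) + 460 = (17/31 - 11/62) + 460 = 23/62 + 460 = 28543/62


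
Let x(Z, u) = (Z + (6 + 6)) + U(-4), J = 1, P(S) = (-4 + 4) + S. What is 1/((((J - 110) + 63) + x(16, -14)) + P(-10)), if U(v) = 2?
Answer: -1/26 ≈ -0.038462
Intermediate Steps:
P(S) = S (P(S) = 0 + S = S)
x(Z, u) = 14 + Z (x(Z, u) = (Z + (6 + 6)) + 2 = (Z + 12) + 2 = (12 + Z) + 2 = 14 + Z)
1/((((J - 110) + 63) + x(16, -14)) + P(-10)) = 1/((((1 - 110) + 63) + (14 + 16)) - 10) = 1/(((-109 + 63) + 30) - 10) = 1/((-46 + 30) - 10) = 1/(-16 - 10) = 1/(-26) = -1/26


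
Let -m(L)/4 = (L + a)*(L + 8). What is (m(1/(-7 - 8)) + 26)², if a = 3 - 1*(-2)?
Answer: 862831876/50625 ≈ 17044.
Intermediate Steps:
a = 5 (a = 3 + 2 = 5)
m(L) = -4*(5 + L)*(8 + L) (m(L) = -4*(L + 5)*(L + 8) = -4*(5 + L)*(8 + L))
(m(1/(-7 - 8)) + 26)² = ((-160 - 52/(-7 - 8) - 4/(-7 - 8)²) + 26)² = ((-160 - 52/(-15) - 4*(1/(-15))²) + 26)² = ((-160 - 52*(-1/15) - 4*(-1/15)²) + 26)² = ((-160 + 52/15 - 4*1/225) + 26)² = ((-160 + 52/15 - 4/225) + 26)² = (-35224/225 + 26)² = (-29374/225)² = 862831876/50625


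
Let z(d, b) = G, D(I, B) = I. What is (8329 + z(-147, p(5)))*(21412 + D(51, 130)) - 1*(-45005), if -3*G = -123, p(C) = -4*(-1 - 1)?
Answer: 179690315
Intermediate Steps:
p(C) = 8 (p(C) = -4*(-2) = 8)
G = 41 (G = -⅓*(-123) = 41)
z(d, b) = 41
(8329 + z(-147, p(5)))*(21412 + D(51, 130)) - 1*(-45005) = (8329 + 41)*(21412 + 51) - 1*(-45005) = 8370*21463 + 45005 = 179645310 + 45005 = 179690315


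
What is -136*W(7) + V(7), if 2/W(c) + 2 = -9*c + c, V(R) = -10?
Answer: -154/29 ≈ -5.3103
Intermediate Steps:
W(c) = 2/(-2 - 8*c) (W(c) = 2/(-2 + (-9*c + c)) = 2/(-2 - 8*c))
-136*W(7) + V(7) = -(-136)/(1 + 4*7) - 10 = -(-136)/(1 + 28) - 10 = -(-136)/29 - 10 = -136*(-1/29) - 10 = 136/29 - 10 = -154/29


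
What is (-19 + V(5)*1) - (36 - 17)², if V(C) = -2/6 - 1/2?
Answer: -2285/6 ≈ -380.83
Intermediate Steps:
V(C) = -⅚ (V(C) = -2*⅙ - 1*½ = -⅓ - ½ = -⅚)
(-19 + V(5)*1) - (36 - 17)² = (-19 - ⅚*1) - (36 - 17)² = (-19 - ⅚) - 1*19² = -119/6 - 1*361 = -119/6 - 361 = -2285/6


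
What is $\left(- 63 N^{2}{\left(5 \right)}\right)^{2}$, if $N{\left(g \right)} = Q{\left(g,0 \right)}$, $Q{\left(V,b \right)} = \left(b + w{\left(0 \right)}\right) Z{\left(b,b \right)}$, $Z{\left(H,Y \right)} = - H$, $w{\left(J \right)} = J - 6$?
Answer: $0$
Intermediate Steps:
$w{\left(J \right)} = -6 + J$ ($w{\left(J \right)} = J - 6 = -6 + J$)
$Q{\left(V,b \right)} = - b \left(-6 + b\right)$ ($Q{\left(V,b \right)} = \left(b + \left(-6 + 0\right)\right) \left(- b\right) = \left(b - 6\right) \left(- b\right) = \left(-6 + b\right) \left(- b\right) = - b \left(-6 + b\right)$)
$N{\left(g \right)} = 0$ ($N{\left(g \right)} = 0 \left(6 - 0\right) = 0 \left(6 + 0\right) = 0 \cdot 6 = 0$)
$\left(- 63 N^{2}{\left(5 \right)}\right)^{2} = \left(- 63 \cdot 0^{2}\right)^{2} = \left(\left(-63\right) 0\right)^{2} = 0^{2} = 0$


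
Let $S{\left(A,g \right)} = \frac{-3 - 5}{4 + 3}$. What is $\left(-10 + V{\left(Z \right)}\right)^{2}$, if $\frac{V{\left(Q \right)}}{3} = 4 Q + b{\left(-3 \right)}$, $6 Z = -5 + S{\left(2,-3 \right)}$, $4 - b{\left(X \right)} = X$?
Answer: $\frac{81}{49} \approx 1.6531$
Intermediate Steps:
$b{\left(X \right)} = 4 - X$
$S{\left(A,g \right)} = - \frac{8}{7}$
$Z = - \frac{43}{42}$ ($Z = \frac{-5 - \frac{8}{7}}{6} = \frac{1}{6} \left(- \frac{43}{7}\right) = - \frac{43}{42} \approx -1.0238$)
$V{\left(Q \right)} = 21 + 12 Q$ ($V{\left(Q \right)} = 3 \left(4 Q + \left(4 - -3\right)\right) = 3 \left(4 Q + \left(4 + 3\right)\right) = 3 \left(4 Q + 7\right) = 3 \left(7 + 4 Q\right) = 21 + 12 Q$)
$\left(-10 + V{\left(Z \right)}\right)^{2} = \left(-10 + \left(21 + 12 \left(- \frac{43}{42}\right)\right)\right)^{2} = \left(-10 + \left(21 - \frac{86}{7}\right)\right)^{2} = \left(-10 + \frac{61}{7}\right)^{2} = \left(- \frac{9}{7}\right)^{2} = \frac{81}{49}$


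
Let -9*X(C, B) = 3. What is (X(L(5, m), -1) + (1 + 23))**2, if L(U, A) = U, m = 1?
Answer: 5041/9 ≈ 560.11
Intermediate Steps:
X(C, B) = -1/3 (X(C, B) = -1/9*3 = -1/3)
(X(L(5, m), -1) + (1 + 23))**2 = (-1/3 + (1 + 23))**2 = (-1/3 + 24)**2 = (71/3)**2 = 5041/9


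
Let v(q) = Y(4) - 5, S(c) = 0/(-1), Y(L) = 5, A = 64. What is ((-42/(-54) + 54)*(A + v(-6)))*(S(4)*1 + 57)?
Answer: 599488/3 ≈ 1.9983e+5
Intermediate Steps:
S(c) = 0 (S(c) = 0*(-1) = 0)
v(q) = 0 (v(q) = 5 - 5 = 0)
((-42/(-54) + 54)*(A + v(-6)))*(S(4)*1 + 57) = ((-42/(-54) + 54)*(64 + 0))*(0*1 + 57) = ((-42*(-1/54) + 54)*64)*(0 + 57) = ((7/9 + 54)*64)*57 = ((493/9)*64)*57 = (31552/9)*57 = 599488/3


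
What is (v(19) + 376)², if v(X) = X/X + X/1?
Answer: 156816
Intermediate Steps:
v(X) = 1 + X (v(X) = 1 + X*1 = 1 + X)
(v(19) + 376)² = ((1 + 19) + 376)² = (20 + 376)² = 396² = 156816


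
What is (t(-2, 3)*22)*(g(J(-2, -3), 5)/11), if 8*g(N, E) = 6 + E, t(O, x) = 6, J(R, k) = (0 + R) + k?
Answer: 33/2 ≈ 16.500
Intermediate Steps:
J(R, k) = R + k
g(N, E) = 3/4 + E/8 (g(N, E) = (6 + E)/8 = 3/4 + E/8)
(t(-2, 3)*22)*(g(J(-2, -3), 5)/11) = (6*22)*((3/4 + (1/8)*5)/11) = 132*((3/4 + 5/8)*(1/11)) = 132*((11/8)*(1/11)) = 132*(1/8) = 33/2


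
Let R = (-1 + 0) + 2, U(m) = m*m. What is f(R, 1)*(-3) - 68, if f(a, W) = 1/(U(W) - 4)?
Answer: -67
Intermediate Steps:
U(m) = m**2
R = 1 (R = -1 + 2 = 1)
f(a, W) = 1/(-4 + W**2) (f(a, W) = 1/(W**2 - 4) = 1/(-4 + W**2))
f(R, 1)*(-3) - 68 = -3/(-4 + 1**2) - 68 = -3/(-4 + 1) - 68 = -3/(-3) - 68 = -1/3*(-3) - 68 = 1 - 68 = -67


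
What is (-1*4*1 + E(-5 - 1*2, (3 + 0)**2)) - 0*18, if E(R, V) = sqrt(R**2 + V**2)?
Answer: -4 + sqrt(130) ≈ 7.4018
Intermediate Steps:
(-1*4*1 + E(-5 - 1*2, (3 + 0)**2)) - 0*18 = (-1*4*1 + sqrt((-5 - 1*2)**2 + ((3 + 0)**2)**2)) - 0*18 = (-4*1 + sqrt((-5 - 2)**2 + (3**2)**2)) - 1*0 = (-4 + sqrt((-7)**2 + 9**2)) + 0 = (-4 + sqrt(49 + 81)) + 0 = (-4 + sqrt(130)) + 0 = -4 + sqrt(130)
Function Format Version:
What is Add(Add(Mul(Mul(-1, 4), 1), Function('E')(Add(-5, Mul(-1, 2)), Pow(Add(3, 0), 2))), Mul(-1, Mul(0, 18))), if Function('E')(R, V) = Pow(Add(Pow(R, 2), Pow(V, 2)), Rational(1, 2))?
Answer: Add(-4, Pow(130, Rational(1, 2))) ≈ 7.4018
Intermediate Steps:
Add(Add(Mul(Mul(-1, 4), 1), Function('E')(Add(-5, Mul(-1, 2)), Pow(Add(3, 0), 2))), Mul(-1, Mul(0, 18))) = Add(Add(Mul(Mul(-1, 4), 1), Pow(Add(Pow(Add(-5, Mul(-1, 2)), 2), Pow(Pow(Add(3, 0), 2), 2)), Rational(1, 2))), Mul(-1, Mul(0, 18))) = Add(Add(Mul(-4, 1), Pow(Add(Pow(Add(-5, -2), 2), Pow(Pow(3, 2), 2)), Rational(1, 2))), Mul(-1, 0)) = Add(Add(-4, Pow(Add(Pow(-7, 2), Pow(9, 2)), Rational(1, 2))), 0) = Add(Add(-4, Pow(Add(49, 81), Rational(1, 2))), 0) = Add(Add(-4, Pow(130, Rational(1, 2))), 0) = Add(-4, Pow(130, Rational(1, 2)))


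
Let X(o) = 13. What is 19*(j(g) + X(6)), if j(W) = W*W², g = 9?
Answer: 14098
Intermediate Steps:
j(W) = W³
19*(j(g) + X(6)) = 19*(9³ + 13) = 19*(729 + 13) = 19*742 = 14098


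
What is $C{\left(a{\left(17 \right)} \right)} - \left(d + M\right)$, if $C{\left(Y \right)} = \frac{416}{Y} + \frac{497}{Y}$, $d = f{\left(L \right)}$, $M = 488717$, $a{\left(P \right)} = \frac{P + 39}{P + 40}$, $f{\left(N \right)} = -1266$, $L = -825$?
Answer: $- \frac{27245215}{56} \approx -4.8652 \cdot 10^{5}$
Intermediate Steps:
$a{\left(P \right)} = \frac{39 + P}{40 + P}$
$d = -1266$
$C{\left(Y \right)} = \frac{913}{Y}$
$C{\left(a{\left(17 \right)} \right)} - \left(d + M\right) = \frac{913}{\frac{1}{40 + 17} \left(39 + 17\right)} - \left(-1266 + 488717\right) = \frac{913}{\frac{1}{57} \cdot 56} - 487451 = \frac{913}{\frac{56}{57}} - 487451 = 913 \cdot \frac{57}{56} - 487451 = \frac{52041}{56} - 487451 = - \frac{27245215}{56}$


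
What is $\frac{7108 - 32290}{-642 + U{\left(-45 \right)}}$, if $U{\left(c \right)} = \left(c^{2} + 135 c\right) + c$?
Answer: $\frac{8394}{1579} \approx 5.316$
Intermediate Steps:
$U{\left(c \right)} = c^{2} + 136 c$
$\frac{7108 - 32290}{-642 + U{\left(-45 \right)}} = \frac{7108 - 32290}{-642 - 45 \left(136 - 45\right)} = - \frac{25182}{-642 - 4095} = - \frac{25182}{-4737} = \left(-25182\right) \left(- \frac{1}{4737}\right) = \frac{8394}{1579}$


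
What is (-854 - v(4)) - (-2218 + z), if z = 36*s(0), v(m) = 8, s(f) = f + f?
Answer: 1356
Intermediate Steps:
s(f) = 2*f
z = 0 (z = 36*(2*0) = 36*0 = 0)
(-854 - v(4)) - (-2218 + z) = (-854 - 1*8) - (-2218 + 0) = (-854 - 8) - 1*(-2218) = -862 + 2218 = 1356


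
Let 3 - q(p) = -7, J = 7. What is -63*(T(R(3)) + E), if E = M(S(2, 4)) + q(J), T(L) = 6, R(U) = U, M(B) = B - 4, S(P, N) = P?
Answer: -882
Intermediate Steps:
M(B) = -4 + B
q(p) = 10 (q(p) = 3 - 1*(-7) = 3 + 7 = 10)
E = 8 (E = (-4 + 2) + 10 = -2 + 10 = 8)
-63*(T(R(3)) + E) = -63*(6 + 8) = -63*14 = -882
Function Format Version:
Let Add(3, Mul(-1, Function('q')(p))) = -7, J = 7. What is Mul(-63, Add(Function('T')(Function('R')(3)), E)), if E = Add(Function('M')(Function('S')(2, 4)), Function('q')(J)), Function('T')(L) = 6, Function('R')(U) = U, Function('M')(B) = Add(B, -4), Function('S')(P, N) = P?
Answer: -882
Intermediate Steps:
Function('M')(B) = Add(-4, B)
Function('q')(p) = 10 (Function('q')(p) = Add(3, Mul(-1, -7)) = Add(3, 7) = 10)
E = 8 (E = Add(Add(-4, 2), 10) = Add(-2, 10) = 8)
Mul(-63, Add(Function('T')(Function('R')(3)), E)) = Mul(-63, Add(6, 8)) = Mul(-63, 14) = -882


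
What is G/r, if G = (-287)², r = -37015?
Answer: -82369/37015 ≈ -2.2253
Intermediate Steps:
G = 82369
G/r = 82369/(-37015) = 82369*(-1/37015) = -82369/37015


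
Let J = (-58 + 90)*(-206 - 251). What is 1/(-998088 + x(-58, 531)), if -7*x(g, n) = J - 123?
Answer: -7/6971869 ≈ -1.0040e-6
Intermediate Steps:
J = -14624 (J = 32*(-457) = -14624)
x(g, n) = 14747/7 (x(g, n) = -(-14624 - 123)/7 = -1/7*(-14747) = 14747/7)
1/(-998088 + x(-58, 531)) = 1/(-998088 + 14747/7) = 1/(-6971869/7) = -7/6971869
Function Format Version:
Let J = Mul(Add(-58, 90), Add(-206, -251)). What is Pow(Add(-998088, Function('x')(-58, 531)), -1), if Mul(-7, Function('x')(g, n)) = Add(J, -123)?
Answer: Rational(-7, 6971869) ≈ -1.0040e-6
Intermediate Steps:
J = -14624 (J = Mul(32, -457) = -14624)
Function('x')(g, n) = Rational(14747, 7) (Function('x')(g, n) = Mul(Rational(-1, 7), Add(-14624, -123)) = Mul(Rational(-1, 7), -14747) = Rational(14747, 7))
Pow(Add(-998088, Function('x')(-58, 531)), -1) = Pow(Add(-998088, Rational(14747, 7)), -1) = Pow(Rational(-6971869, 7), -1) = Rational(-7, 6971869)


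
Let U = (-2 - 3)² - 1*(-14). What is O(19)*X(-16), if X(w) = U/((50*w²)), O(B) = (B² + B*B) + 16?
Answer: 14391/6400 ≈ 2.2486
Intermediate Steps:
U = 39 (U = (-5)² + 14 = 25 + 14 = 39)
O(B) = 16 + 2*B² (O(B) = (B² + B²) + 16 = 2*B² + 16 = 16 + 2*B²)
X(w) = 39/(50*w²) (X(w) = 39/((50*w²)) = 39*(1/(50*w²)) = 39/(50*w²))
O(19)*X(-16) = (16 + 2*19²)*((39/50)/(-16)²) = (16 + 2*361)*((39/50)*(1/256)) = (16 + 722)*(39/12800) = 738*(39/12800) = 14391/6400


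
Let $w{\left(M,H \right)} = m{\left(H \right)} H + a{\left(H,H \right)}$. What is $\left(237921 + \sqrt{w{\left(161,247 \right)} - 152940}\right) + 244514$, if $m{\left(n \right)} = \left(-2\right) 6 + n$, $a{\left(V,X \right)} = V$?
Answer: $482435 + 2 i \sqrt{23662} \approx 4.8244 \cdot 10^{5} + 307.65 i$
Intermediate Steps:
$m{\left(n \right)} = -12 + n$
$w{\left(M,H \right)} = H + H \left(-12 + H\right)$ ($w{\left(M,H \right)} = \left(-12 + H\right) H + H = H \left(-12 + H\right) + H = H + H \left(-12 + H\right)$)
$\left(237921 + \sqrt{w{\left(161,247 \right)} - 152940}\right) + 244514 = \left(237921 + \sqrt{247 \left(-11 + 247\right) - 152940}\right) + 244514 = \left(237921 + \sqrt{247 \cdot 236 - 152940}\right) + 244514 = \left(237921 + \sqrt{58292 - 152940}\right) + 244514 = \left(237921 + \sqrt{-94648}\right) + 244514 = \left(237921 + 2 i \sqrt{23662}\right) + 244514 = 482435 + 2 i \sqrt{23662}$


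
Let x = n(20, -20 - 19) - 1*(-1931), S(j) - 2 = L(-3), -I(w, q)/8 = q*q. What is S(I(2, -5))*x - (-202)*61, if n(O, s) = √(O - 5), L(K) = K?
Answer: 10391 - √15 ≈ 10387.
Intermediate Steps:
I(w, q) = -8*q² (I(w, q) = -8*q*q = -8*q²)
S(j) = -1 (S(j) = 2 - 3 = -1)
n(O, s) = √(-5 + O)
x = 1931 + √15 (x = √(-5 + 20) - 1*(-1931) = √15 + 1931 = 1931 + √15 ≈ 1934.9)
S(I(2, -5))*x - (-202)*61 = -(1931 + √15) - (-202)*61 = (-1931 - √15) - 1*(-12322) = (-1931 - √15) + 12322 = 10391 - √15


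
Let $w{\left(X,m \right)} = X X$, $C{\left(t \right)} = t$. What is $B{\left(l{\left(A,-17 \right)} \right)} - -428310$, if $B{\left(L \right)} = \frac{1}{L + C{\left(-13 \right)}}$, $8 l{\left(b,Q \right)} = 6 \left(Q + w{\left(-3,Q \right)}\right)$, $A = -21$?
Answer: $\frac{8137889}{19} \approx 4.2831 \cdot 10^{5}$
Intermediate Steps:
$w{\left(X,m \right)} = X^{2}$
$l{\left(b,Q \right)} = \frac{27}{4} + \frac{3 Q}{4}$ ($l{\left(b,Q \right)} = \frac{6 \left(Q + \left(-3\right)^{2}\right)}{8} = \frac{6 \left(Q + 9\right)}{8} = \frac{6 \left(9 + Q\right)}{8} = \frac{54 + 6 Q}{8} = \frac{27}{4} + \frac{3 Q}{4}$)
$B{\left(L \right)} = \frac{1}{-13 + L}$ ($B{\left(L \right)} = \frac{1}{L - 13} = \frac{1}{-13 + L}$)
$B{\left(l{\left(A,-17 \right)} \right)} - -428310 = \frac{1}{-13 + \left(\frac{27}{4} + \frac{3}{4} \left(-17\right)\right)} - -428310 = \frac{1}{-13 + \left(\frac{27}{4} - \frac{51}{4}\right)} + 428310 = \frac{1}{-13 - 6} + 428310 = \frac{1}{-19} + 428310 = - \frac{1}{19} + 428310 = \frac{8137889}{19}$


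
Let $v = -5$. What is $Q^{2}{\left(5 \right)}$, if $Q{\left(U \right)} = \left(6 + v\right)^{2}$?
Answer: $1$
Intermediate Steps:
$Q{\left(U \right)} = 1$ ($Q{\left(U \right)} = \left(6 - 5\right)^{2} = 1^{2} = 1$)
$Q^{2}{\left(5 \right)} = 1^{2} = 1$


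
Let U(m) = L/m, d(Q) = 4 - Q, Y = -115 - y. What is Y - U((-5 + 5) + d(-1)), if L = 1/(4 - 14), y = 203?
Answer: -15899/50 ≈ -317.98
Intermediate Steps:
Y = -318 (Y = -115 - 1*203 = -115 - 203 = -318)
L = -⅒ (L = 1/(-10) = -⅒ ≈ -0.10000)
U(m) = -1/(10*m)
Y - U((-5 + 5) + d(-1)) = -318 - (-1)/(10*((-5 + 5) + (4 - 1*(-1)))) = -318 - (-1)/(10*(0 + (4 + 1))) = -318 - (-1)/(10*(0 + 5)) = -318 - (-1)/(10*5) = -318 - 1*(-1/50) = -318 + 1/50 = -15899/50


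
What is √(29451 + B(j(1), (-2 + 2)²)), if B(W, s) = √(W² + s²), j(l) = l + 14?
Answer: 3*√3274 ≈ 171.66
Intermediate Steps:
j(l) = 14 + l
√(29451 + B(j(1), (-2 + 2)²)) = √(29451 + √((14 + 1)² + ((-2 + 2)²)²)) = √(29451 + √(15² + (0²)²)) = √(29451 + √(225 + 0²)) = √(29451 + √(225 + 0)) = √(29451 + √225) = √(29451 + 15) = √29466 = 3*√3274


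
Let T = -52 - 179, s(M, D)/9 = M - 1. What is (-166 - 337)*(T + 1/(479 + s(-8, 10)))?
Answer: 46244311/398 ≈ 1.1619e+5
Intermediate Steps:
s(M, D) = -9 + 9*M (s(M, D) = 9*(M - 1) = 9*(-1 + M) = -9 + 9*M)
T = -231
(-166 - 337)*(T + 1/(479 + s(-8, 10))) = (-166 - 337)*(-231 + 1/(479 + (-9 + 9*(-8)))) = -503*(-231 + 1/(479 + (-9 - 72))) = -503*(-231 + 1/(479 - 81)) = -503*(-231 + 1/398) = -503*(-91937/398) = 46244311/398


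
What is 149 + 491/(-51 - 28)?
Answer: 11280/79 ≈ 142.78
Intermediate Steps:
149 + 491/(-51 - 28) = 149 + 491/(-79) = 149 - 1/79*491 = 149 - 491/79 = 11280/79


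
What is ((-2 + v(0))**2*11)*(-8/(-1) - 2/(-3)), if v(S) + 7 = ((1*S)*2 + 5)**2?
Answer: 73216/3 ≈ 24405.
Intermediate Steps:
v(S) = -7 + (5 + 2*S)**2 (v(S) = -7 + ((1*S)*2 + 5)**2 = -7 + (S*2 + 5)**2 = -7 + (2*S + 5)**2 = -7 + (5 + 2*S)**2)
((-2 + v(0))**2*11)*(-8/(-1) - 2/(-3)) = ((-2 + (-7 + (5 + 2*0)**2))**2*11)*(-8/(-1) - 2/(-3)) = ((-2 + (-7 + (5 + 0)**2))**2*11)*(-8*(-1) - 2*(-1/3)) = ((-2 + (-7 + 5**2))**2*11)*(8 + 2/3) = ((-2 + (-7 + 25))**2*11)*(26/3) = ((-2 + 18)**2*11)*(26/3) = (16**2*11)*(26/3) = (256*11)*(26/3) = 2816*(26/3) = 73216/3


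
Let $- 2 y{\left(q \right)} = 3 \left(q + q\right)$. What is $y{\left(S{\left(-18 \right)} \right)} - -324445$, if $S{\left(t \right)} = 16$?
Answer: $324397$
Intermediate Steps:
$y{\left(q \right)} = - 3 q$ ($y{\left(q \right)} = - \frac{3 \left(q + q\right)}{2} = - \frac{3 \cdot 2 q}{2} = - \frac{6 q}{2} = - 3 q$)
$y{\left(S{\left(-18 \right)} \right)} - -324445 = \left(-3\right) 16 - -324445 = -48 + 324445 = 324397$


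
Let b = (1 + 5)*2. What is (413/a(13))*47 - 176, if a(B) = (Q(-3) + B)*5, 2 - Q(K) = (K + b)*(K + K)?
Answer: -41309/345 ≈ -119.74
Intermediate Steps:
b = 12 (b = 6*2 = 12)
Q(K) = 2 - 2*K*(12 + K) (Q(K) = 2 - (K + 12)*(K + K) = 2 - (12 + K)*2*K = 2 - 2*K*(12 + K))
a(B) = 280 + 5*B (a(B) = ((2 - 24*(-3) - 2*(-3)**2) + B)*5 = ((2 + 72 - 2*9) + B)*5 = ((2 + 72 - 18) + B)*5 = (56 + B)*5 = 280 + 5*B)
(413/a(13))*47 - 176 = (413/(280 + 5*13))*47 - 176 = (413/(280 + 65))*47 - 176 = (413/345)*47 - 176 = 19411/345 - 176 = -41309/345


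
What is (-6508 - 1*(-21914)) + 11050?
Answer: 26456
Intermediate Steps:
(-6508 - 1*(-21914)) + 11050 = (-6508 + 21914) + 11050 = 15406 + 11050 = 26456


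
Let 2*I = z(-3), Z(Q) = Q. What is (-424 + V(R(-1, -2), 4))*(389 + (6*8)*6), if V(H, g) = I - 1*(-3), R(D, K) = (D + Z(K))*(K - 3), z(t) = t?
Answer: -572065/2 ≈ -2.8603e+5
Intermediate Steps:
I = -3/2 (I = (1/2)*(-3) = -3/2 ≈ -1.5000)
R(D, K) = (-3 + K)*(D + K) (R(D, K) = (D + K)*(K - 3) = (D + K)*(-3 + K) = (-3 + K)*(D + K))
V(H, g) = 3/2 (V(H, g) = -3/2 - 1*(-3) = -3/2 + 3 = 3/2)
(-424 + V(R(-1, -2), 4))*(389 + (6*8)*6) = (-424 + 3/2)*(389 + (6*8)*6) = -845*(389 + 48*6)/2 = -845*(389 + 288)/2 = -845/2*677 = -572065/2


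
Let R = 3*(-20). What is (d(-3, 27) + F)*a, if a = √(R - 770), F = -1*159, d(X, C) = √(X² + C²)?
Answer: 3*I*√830*(-53 + √82) ≈ -3798.1*I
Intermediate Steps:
R = -60
d(X, C) = √(C² + X²)
F = -159
a = I*√830 (a = √(-60 - 770) = √(-830) = I*√830 ≈ 28.81*I)
(d(-3, 27) + F)*a = (√(27² + (-3)²) - 159)*(I*√830) = (√(729 + 9) - 159)*(I*√830) = (√738 - 159)*(I*√830) = (3*√82 - 159)*(I*√830) = (-159 + 3*√82)*(I*√830) = I*√830*(-159 + 3*√82)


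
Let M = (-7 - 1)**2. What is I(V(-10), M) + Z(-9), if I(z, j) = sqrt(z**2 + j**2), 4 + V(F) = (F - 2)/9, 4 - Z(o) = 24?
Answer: -20 + 16*sqrt(145)/3 ≈ 44.222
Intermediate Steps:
Z(o) = -20 (Z(o) = 4 - 1*24 = 4 - 24 = -20)
M = 64 (M = (-8)**2 = 64)
V(F) = -38/9 + F/9 (V(F) = -4 + (F - 2)/9 = -4 + (-2 + F)*(1/9) = -4 + (-2/9 + F/9) = -38/9 + F/9)
I(z, j) = sqrt(j**2 + z**2)
I(V(-10), M) + Z(-9) = sqrt(64**2 + (-38/9 + (1/9)*(-10))**2) - 20 = sqrt(4096 + (-38/9 - 10/9)**2) - 20 = sqrt(4096 + (-16/3)**2) - 20 = sqrt(4096 + 256/9) - 20 = sqrt(37120/9) - 20 = 16*sqrt(145)/3 - 20 = -20 + 16*sqrt(145)/3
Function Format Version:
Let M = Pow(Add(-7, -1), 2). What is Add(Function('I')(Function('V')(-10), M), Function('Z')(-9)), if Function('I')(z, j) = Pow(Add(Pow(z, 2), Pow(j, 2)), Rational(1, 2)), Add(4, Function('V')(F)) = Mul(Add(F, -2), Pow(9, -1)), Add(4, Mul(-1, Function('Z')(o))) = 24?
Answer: Add(-20, Mul(Rational(16, 3), Pow(145, Rational(1, 2)))) ≈ 44.222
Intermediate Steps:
Function('Z')(o) = -20 (Function('Z')(o) = Add(4, Mul(-1, 24)) = Add(4, -24) = -20)
M = 64 (M = Pow(-8, 2) = 64)
Function('V')(F) = Add(Rational(-38, 9), Mul(Rational(1, 9), F)) (Function('V')(F) = Add(-4, Mul(Add(F, -2), Pow(9, -1))) = Add(-4, Mul(Add(-2, F), Rational(1, 9))) = Add(-4, Add(Rational(-2, 9), Mul(Rational(1, 9), F))) = Add(Rational(-38, 9), Mul(Rational(1, 9), F)))
Function('I')(z, j) = Pow(Add(Pow(j, 2), Pow(z, 2)), Rational(1, 2))
Add(Function('I')(Function('V')(-10), M), Function('Z')(-9)) = Add(Pow(Add(Pow(64, 2), Pow(Add(Rational(-38, 9), Mul(Rational(1, 9), -10)), 2)), Rational(1, 2)), -20) = Add(Pow(Add(4096, Pow(Add(Rational(-38, 9), Rational(-10, 9)), 2)), Rational(1, 2)), -20) = Add(Pow(Add(4096, Pow(Rational(-16, 3), 2)), Rational(1, 2)), -20) = Add(Pow(Add(4096, Rational(256, 9)), Rational(1, 2)), -20) = Add(Pow(Rational(37120, 9), Rational(1, 2)), -20) = Add(Mul(Rational(16, 3), Pow(145, Rational(1, 2))), -20) = Add(-20, Mul(Rational(16, 3), Pow(145, Rational(1, 2))))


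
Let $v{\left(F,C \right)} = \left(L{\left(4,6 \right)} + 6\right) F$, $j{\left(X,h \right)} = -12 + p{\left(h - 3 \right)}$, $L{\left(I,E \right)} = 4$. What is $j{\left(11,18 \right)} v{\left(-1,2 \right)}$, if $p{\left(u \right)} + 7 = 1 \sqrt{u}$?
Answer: $190 - 10 \sqrt{15} \approx 151.27$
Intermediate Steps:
$p{\left(u \right)} = -7 + \sqrt{u}$ ($p{\left(u \right)} = -7 + 1 \sqrt{u} = -7 + \sqrt{u}$)
$j{\left(X,h \right)} = -19 + \sqrt{-3 + h}$ ($j{\left(X,h \right)} = -12 + \left(-7 + \sqrt{h - 3}\right) = -12 + \left(-7 + \sqrt{-3 + h}\right) = -19 + \sqrt{-3 + h}$)
$v{\left(F,C \right)} = 10 F$ ($v{\left(F,C \right)} = \left(4 + 6\right) F = 10 F$)
$j{\left(11,18 \right)} v{\left(-1,2 \right)} = \left(-19 + \sqrt{-3 + 18}\right) 10 \left(-1\right) = \left(-19 + \sqrt{15}\right) \left(-10\right) = 190 - 10 \sqrt{15}$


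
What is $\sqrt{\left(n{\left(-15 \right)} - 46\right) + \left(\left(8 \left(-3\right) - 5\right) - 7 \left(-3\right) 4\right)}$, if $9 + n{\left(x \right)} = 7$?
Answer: $\sqrt{7} \approx 2.6458$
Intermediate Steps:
$n{\left(x \right)} = -2$ ($n{\left(x \right)} = -9 + 7 = -2$)
$\sqrt{\left(n{\left(-15 \right)} - 46\right) + \left(\left(8 \left(-3\right) - 5\right) - 7 \left(-3\right) 4\right)} = \sqrt{\left(-2 - 46\right) + \left(\left(8 \left(-3\right) - 5\right) - 7 \left(-3\right) 4\right)} = \sqrt{\left(-2 - 46\right) - \left(29 - 84\right)} = \sqrt{-48 - -55} = \sqrt{-48 + \left(-29 + 84\right)} = \sqrt{-48 + 55} = \sqrt{7}$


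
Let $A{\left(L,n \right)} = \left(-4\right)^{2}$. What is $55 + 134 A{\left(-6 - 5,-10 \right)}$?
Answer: $2199$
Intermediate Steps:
$A{\left(L,n \right)} = 16$
$55 + 134 A{\left(-6 - 5,-10 \right)} = 55 + 134 \cdot 16 = 55 + 2144 = 2199$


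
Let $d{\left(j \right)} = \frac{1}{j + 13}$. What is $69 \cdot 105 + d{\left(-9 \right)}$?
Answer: $\frac{28981}{4} \approx 7245.3$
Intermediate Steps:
$d{\left(j \right)} = \frac{1}{13 + j}$
$69 \cdot 105 + d{\left(-9 \right)} = 69 \cdot 105 + \frac{1}{13 - 9} = 7245 + \frac{1}{4} = \frac{28981}{4}$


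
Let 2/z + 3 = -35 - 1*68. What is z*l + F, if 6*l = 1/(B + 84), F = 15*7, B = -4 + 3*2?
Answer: 2871539/27348 ≈ 105.00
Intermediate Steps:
B = 2 (B = -4 + 6 = 2)
z = -1/53 (z = 2/(-3 + (-35 - 1*68)) = 2/(-3 + (-35 - 68)) = 2/(-3 - 103) = 2/(-106) = 2*(-1/106) = -1/53 ≈ -0.018868)
F = 105
l = 1/516 (l = 1/(6*(2 + 84)) = (⅙)/86 = (⅙)*(1/86) = 1/516 ≈ 0.0019380)
z*l + F = -1/53*1/516 + 105 = -1/27348 + 105 = 2871539/27348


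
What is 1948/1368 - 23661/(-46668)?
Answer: 5136563/2660076 ≈ 1.9310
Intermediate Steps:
1948/1368 - 23661/(-46668) = 1948*(1/1368) - 23661*(-1/46668) = 487/342 + 7887/15556 = 5136563/2660076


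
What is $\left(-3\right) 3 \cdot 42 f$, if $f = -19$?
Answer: $7182$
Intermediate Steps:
$\left(-3\right) 3 \cdot 42 f = \left(-3\right) 3 \cdot 42 \left(-19\right) = \left(-9\right) 42 \left(-19\right) = \left(-378\right) \left(-19\right) = 7182$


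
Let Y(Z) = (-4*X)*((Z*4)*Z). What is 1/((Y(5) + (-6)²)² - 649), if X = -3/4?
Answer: 1/112247 ≈ 8.9089e-6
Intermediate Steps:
X = -¾ (X = -3*¼ = -¾ ≈ -0.75000)
Y(Z) = 12*Z² (Y(Z) = (-4*(-¾))*((Z*4)*Z) = 3*((4*Z)*Z) = 3*(4*Z²) = 12*Z²)
1/((Y(5) + (-6)²)² - 649) = 1/((12*5² + (-6)²)² - 649) = 1/((12*25 + 36)² - 649) = 1/((300 + 36)² - 649) = 1/(336² - 649) = 1/(112896 - 649) = 1/112247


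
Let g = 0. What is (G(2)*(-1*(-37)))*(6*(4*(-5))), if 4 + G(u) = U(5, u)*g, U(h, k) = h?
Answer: 17760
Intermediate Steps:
G(u) = -4 (G(u) = -4 + 5*0 = -4 + 0 = -4)
(G(2)*(-1*(-37)))*(6*(4*(-5))) = (-(-4)*(-37))*(6*(4*(-5))) = (-4*37)*(6*(-20)) = -148*(-120) = 17760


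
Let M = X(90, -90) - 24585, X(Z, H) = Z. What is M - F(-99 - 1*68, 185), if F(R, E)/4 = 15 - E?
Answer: -23815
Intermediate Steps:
M = -24495 (M = 90 - 24585 = -24495)
F(R, E) = 60 - 4*E (F(R, E) = 4*(15 - E) = 60 - 4*E)
M - F(-99 - 1*68, 185) = -24495 - (60 - 4*185) = -24495 - (60 - 740) = -24495 - 1*(-680) = -24495 + 680 = -23815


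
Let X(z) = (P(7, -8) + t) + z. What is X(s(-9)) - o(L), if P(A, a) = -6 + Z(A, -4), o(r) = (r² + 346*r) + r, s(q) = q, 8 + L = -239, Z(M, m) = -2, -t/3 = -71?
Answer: 24896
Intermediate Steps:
t = 213 (t = -3*(-71) = 213)
L = -247 (L = -8 - 239 = -247)
o(r) = r² + 347*r
P(A, a) = -8 (P(A, a) = -6 - 2 = -8)
X(z) = 205 + z (X(z) = (-8 + 213) + z = 205 + z)
X(s(-9)) - o(L) = (205 - 9) - (-247)*(347 - 247) = 196 - (-247)*100 = 196 - 1*(-24700) = 196 + 24700 = 24896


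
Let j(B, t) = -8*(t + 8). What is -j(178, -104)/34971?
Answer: -256/11657 ≈ -0.021961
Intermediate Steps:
j(B, t) = -64 - 8*t (j(B, t) = -8*(8 + t) = -64 - 8*t)
-j(178, -104)/34971 = -(-64 - 8*(-104))/34971 = -(-64 + 832)/34971 = -768/34971 = -1*256/11657 = -256/11657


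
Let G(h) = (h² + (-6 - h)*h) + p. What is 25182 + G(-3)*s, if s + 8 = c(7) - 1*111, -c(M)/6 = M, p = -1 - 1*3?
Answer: 22928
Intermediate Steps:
p = -4 (p = -1 - 3 = -4)
G(h) = -4 + h² + h*(-6 - h) (G(h) = (h² + (-6 - h)*h) - 4 = (h² + h*(-6 - h)) - 4 = -4 + h² + h*(-6 - h))
c(M) = -6*M
s = -161 (s = -8 + (-6*7 - 1*111) = -8 + (-42 - 111) = -8 - 153 = -161)
25182 + G(-3)*s = 25182 + (-4 - 6*(-3))*(-161) = 25182 + (-4 + 18)*(-161) = 25182 + 14*(-161) = 25182 - 2254 = 22928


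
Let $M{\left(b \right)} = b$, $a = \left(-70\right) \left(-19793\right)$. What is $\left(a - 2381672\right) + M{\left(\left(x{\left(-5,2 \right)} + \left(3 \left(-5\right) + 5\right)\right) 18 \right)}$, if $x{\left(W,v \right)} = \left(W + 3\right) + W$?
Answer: $-996468$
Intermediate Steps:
$x{\left(W,v \right)} = 3 + 2 W$ ($x{\left(W,v \right)} = \left(3 + W\right) + W = 3 + 2 W$)
$a = 1385510$
$\left(a - 2381672\right) + M{\left(\left(x{\left(-5,2 \right)} + \left(3 \left(-5\right) + 5\right)\right) 18 \right)} = \left(1385510 - 2381672\right) + \left(\left(3 + 2 \left(-5\right)\right) + \left(3 \left(-5\right) + 5\right)\right) 18 = -996162 + \left(\left(3 - 10\right) + \left(-15 + 5\right)\right) 18 = -996162 + \left(-7 - 10\right) 18 = -996162 - 306 = -996468$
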